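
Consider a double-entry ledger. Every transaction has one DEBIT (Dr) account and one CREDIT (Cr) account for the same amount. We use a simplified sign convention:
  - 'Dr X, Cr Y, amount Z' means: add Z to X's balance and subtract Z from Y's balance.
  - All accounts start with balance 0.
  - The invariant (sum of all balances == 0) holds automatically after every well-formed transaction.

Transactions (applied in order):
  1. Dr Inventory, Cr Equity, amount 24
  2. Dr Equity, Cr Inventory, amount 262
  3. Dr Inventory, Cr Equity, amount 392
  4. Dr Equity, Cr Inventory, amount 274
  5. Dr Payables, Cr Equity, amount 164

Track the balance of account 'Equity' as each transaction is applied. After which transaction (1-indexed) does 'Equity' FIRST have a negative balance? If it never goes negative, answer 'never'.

After txn 1: Equity=-24

Answer: 1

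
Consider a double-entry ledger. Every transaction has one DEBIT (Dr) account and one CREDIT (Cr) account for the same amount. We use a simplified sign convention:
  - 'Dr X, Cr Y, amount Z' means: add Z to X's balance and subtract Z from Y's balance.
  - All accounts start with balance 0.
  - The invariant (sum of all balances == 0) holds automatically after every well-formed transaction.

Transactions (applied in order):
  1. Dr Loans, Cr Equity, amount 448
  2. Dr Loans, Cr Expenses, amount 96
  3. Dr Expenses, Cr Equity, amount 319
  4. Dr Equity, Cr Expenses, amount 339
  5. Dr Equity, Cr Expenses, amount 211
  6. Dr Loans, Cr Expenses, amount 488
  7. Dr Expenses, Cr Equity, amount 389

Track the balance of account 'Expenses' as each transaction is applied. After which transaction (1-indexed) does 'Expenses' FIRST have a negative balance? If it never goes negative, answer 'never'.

Answer: 2

Derivation:
After txn 1: Expenses=0
After txn 2: Expenses=-96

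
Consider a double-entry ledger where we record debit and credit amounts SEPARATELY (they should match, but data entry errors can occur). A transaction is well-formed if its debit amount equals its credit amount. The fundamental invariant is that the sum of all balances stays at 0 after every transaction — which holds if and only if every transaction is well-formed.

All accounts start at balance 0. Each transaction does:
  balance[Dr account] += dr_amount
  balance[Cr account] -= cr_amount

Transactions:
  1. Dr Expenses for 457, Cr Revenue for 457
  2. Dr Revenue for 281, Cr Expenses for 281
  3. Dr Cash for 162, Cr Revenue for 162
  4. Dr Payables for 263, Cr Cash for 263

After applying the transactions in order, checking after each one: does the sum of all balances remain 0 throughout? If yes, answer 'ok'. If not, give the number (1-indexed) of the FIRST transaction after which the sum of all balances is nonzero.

Answer: ok

Derivation:
After txn 1: dr=457 cr=457 sum_balances=0
After txn 2: dr=281 cr=281 sum_balances=0
After txn 3: dr=162 cr=162 sum_balances=0
After txn 4: dr=263 cr=263 sum_balances=0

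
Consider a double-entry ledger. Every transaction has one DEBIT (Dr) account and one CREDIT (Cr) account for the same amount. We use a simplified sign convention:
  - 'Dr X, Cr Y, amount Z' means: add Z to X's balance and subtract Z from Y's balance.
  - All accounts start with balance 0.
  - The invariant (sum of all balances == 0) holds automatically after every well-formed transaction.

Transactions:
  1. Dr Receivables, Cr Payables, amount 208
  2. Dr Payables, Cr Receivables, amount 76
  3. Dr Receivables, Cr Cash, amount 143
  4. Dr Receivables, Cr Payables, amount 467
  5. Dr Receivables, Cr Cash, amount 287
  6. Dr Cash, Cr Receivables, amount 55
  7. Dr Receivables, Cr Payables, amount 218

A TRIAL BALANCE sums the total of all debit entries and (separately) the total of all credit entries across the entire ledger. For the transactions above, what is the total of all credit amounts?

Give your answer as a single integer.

Txn 1: credit+=208
Txn 2: credit+=76
Txn 3: credit+=143
Txn 4: credit+=467
Txn 5: credit+=287
Txn 6: credit+=55
Txn 7: credit+=218
Total credits = 1454

Answer: 1454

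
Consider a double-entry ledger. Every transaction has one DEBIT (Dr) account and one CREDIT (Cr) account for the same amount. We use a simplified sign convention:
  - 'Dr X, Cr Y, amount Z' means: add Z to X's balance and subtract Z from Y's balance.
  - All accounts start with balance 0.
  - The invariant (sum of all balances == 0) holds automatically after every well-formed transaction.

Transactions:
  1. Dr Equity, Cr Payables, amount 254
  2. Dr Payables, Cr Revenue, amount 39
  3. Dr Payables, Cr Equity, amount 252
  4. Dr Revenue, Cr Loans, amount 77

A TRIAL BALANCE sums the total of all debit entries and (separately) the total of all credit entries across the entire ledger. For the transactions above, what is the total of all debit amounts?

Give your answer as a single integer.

Txn 1: debit+=254
Txn 2: debit+=39
Txn 3: debit+=252
Txn 4: debit+=77
Total debits = 622

Answer: 622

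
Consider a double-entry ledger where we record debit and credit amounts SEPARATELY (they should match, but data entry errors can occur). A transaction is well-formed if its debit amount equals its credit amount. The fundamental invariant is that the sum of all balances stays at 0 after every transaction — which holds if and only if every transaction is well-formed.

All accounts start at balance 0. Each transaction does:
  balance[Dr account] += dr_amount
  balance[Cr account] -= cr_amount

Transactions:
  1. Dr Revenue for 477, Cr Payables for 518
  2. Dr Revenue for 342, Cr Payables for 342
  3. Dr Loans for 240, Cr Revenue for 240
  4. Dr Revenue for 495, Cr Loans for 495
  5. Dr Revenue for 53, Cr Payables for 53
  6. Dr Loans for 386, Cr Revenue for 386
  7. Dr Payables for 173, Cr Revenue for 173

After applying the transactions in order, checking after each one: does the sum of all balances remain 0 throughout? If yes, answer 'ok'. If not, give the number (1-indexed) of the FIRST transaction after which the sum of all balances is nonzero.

Answer: 1

Derivation:
After txn 1: dr=477 cr=518 sum_balances=-41
After txn 2: dr=342 cr=342 sum_balances=-41
After txn 3: dr=240 cr=240 sum_balances=-41
After txn 4: dr=495 cr=495 sum_balances=-41
After txn 5: dr=53 cr=53 sum_balances=-41
After txn 6: dr=386 cr=386 sum_balances=-41
After txn 7: dr=173 cr=173 sum_balances=-41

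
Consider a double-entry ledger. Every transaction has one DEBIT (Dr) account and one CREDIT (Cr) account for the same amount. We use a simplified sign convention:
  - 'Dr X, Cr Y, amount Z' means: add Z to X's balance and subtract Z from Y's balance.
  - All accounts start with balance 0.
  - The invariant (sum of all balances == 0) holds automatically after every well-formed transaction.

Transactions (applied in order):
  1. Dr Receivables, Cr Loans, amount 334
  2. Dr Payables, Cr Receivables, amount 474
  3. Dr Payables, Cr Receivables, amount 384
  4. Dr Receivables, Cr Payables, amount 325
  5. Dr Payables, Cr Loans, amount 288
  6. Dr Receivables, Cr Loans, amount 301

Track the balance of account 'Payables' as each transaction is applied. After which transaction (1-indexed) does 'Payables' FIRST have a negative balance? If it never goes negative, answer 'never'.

Answer: never

Derivation:
After txn 1: Payables=0
After txn 2: Payables=474
After txn 3: Payables=858
After txn 4: Payables=533
After txn 5: Payables=821
After txn 6: Payables=821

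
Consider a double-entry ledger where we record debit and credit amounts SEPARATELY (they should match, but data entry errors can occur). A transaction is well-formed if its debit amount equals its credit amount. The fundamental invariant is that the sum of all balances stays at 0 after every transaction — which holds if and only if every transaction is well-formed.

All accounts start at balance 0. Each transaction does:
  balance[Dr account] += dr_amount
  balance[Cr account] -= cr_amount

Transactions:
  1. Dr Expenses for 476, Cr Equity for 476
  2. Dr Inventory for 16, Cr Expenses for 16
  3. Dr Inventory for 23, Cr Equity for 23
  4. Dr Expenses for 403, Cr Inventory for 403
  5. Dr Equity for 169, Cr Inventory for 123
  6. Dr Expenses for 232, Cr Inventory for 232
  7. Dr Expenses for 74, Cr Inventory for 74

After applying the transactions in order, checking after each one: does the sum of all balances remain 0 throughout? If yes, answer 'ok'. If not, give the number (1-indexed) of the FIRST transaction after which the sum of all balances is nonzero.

Answer: 5

Derivation:
After txn 1: dr=476 cr=476 sum_balances=0
After txn 2: dr=16 cr=16 sum_balances=0
After txn 3: dr=23 cr=23 sum_balances=0
After txn 4: dr=403 cr=403 sum_balances=0
After txn 5: dr=169 cr=123 sum_balances=46
After txn 6: dr=232 cr=232 sum_balances=46
After txn 7: dr=74 cr=74 sum_balances=46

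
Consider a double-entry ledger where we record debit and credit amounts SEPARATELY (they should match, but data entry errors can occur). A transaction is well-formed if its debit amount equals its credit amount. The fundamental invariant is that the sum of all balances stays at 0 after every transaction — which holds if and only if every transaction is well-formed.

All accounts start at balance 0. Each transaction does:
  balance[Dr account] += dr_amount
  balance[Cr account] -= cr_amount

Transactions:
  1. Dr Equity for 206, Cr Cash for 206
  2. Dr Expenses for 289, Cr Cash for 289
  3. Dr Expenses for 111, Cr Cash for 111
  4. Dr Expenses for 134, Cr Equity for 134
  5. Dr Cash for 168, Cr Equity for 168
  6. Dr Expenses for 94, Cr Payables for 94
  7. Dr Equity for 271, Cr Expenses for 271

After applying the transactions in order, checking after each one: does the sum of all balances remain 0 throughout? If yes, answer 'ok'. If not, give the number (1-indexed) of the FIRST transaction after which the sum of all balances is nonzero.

Answer: ok

Derivation:
After txn 1: dr=206 cr=206 sum_balances=0
After txn 2: dr=289 cr=289 sum_balances=0
After txn 3: dr=111 cr=111 sum_balances=0
After txn 4: dr=134 cr=134 sum_balances=0
After txn 5: dr=168 cr=168 sum_balances=0
After txn 6: dr=94 cr=94 sum_balances=0
After txn 7: dr=271 cr=271 sum_balances=0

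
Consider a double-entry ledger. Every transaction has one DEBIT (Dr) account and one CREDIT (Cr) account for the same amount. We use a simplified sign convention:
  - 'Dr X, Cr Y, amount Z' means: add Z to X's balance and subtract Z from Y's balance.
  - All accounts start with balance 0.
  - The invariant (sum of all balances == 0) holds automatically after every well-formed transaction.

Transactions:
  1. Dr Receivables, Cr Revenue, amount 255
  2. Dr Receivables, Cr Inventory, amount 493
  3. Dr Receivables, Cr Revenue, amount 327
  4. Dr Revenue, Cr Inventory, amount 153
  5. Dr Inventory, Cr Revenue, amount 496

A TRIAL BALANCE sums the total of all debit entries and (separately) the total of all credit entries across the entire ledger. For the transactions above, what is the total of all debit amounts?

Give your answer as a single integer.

Answer: 1724

Derivation:
Txn 1: debit+=255
Txn 2: debit+=493
Txn 3: debit+=327
Txn 4: debit+=153
Txn 5: debit+=496
Total debits = 1724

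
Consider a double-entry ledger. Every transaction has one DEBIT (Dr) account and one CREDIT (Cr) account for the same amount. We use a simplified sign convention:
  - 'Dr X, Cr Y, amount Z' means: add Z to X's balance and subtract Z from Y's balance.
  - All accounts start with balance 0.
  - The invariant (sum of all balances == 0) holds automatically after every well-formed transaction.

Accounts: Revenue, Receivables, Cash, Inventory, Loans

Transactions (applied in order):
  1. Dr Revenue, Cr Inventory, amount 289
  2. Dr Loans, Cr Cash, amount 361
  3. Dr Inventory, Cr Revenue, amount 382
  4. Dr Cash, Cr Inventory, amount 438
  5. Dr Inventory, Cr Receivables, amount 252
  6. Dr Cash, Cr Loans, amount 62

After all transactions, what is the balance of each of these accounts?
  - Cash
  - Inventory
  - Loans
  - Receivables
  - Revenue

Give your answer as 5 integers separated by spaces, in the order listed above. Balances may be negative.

Answer: 139 -93 299 -252 -93

Derivation:
After txn 1 (Dr Revenue, Cr Inventory, amount 289): Inventory=-289 Revenue=289
After txn 2 (Dr Loans, Cr Cash, amount 361): Cash=-361 Inventory=-289 Loans=361 Revenue=289
After txn 3 (Dr Inventory, Cr Revenue, amount 382): Cash=-361 Inventory=93 Loans=361 Revenue=-93
After txn 4 (Dr Cash, Cr Inventory, amount 438): Cash=77 Inventory=-345 Loans=361 Revenue=-93
After txn 5 (Dr Inventory, Cr Receivables, amount 252): Cash=77 Inventory=-93 Loans=361 Receivables=-252 Revenue=-93
After txn 6 (Dr Cash, Cr Loans, amount 62): Cash=139 Inventory=-93 Loans=299 Receivables=-252 Revenue=-93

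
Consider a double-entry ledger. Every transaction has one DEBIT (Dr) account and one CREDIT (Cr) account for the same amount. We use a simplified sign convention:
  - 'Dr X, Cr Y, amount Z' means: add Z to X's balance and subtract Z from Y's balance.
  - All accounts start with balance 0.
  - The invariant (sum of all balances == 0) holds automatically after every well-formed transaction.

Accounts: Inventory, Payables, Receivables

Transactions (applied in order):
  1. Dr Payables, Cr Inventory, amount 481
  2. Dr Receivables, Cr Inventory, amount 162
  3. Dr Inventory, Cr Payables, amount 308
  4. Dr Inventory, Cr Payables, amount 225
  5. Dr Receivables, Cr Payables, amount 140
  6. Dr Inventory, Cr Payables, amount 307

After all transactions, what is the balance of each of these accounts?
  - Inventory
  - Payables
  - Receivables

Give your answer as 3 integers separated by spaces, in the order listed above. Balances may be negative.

After txn 1 (Dr Payables, Cr Inventory, amount 481): Inventory=-481 Payables=481
After txn 2 (Dr Receivables, Cr Inventory, amount 162): Inventory=-643 Payables=481 Receivables=162
After txn 3 (Dr Inventory, Cr Payables, amount 308): Inventory=-335 Payables=173 Receivables=162
After txn 4 (Dr Inventory, Cr Payables, amount 225): Inventory=-110 Payables=-52 Receivables=162
After txn 5 (Dr Receivables, Cr Payables, amount 140): Inventory=-110 Payables=-192 Receivables=302
After txn 6 (Dr Inventory, Cr Payables, amount 307): Inventory=197 Payables=-499 Receivables=302

Answer: 197 -499 302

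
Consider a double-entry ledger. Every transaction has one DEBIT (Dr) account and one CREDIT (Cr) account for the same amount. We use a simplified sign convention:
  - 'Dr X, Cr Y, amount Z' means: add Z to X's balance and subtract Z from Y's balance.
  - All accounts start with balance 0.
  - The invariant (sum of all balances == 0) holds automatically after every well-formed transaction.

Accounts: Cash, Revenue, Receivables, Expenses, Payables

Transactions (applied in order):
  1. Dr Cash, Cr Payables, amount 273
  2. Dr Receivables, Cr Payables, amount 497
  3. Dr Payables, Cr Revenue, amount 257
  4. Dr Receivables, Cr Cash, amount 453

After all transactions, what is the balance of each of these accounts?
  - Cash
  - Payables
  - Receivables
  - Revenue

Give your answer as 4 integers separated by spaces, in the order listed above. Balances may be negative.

After txn 1 (Dr Cash, Cr Payables, amount 273): Cash=273 Payables=-273
After txn 2 (Dr Receivables, Cr Payables, amount 497): Cash=273 Payables=-770 Receivables=497
After txn 3 (Dr Payables, Cr Revenue, amount 257): Cash=273 Payables=-513 Receivables=497 Revenue=-257
After txn 4 (Dr Receivables, Cr Cash, amount 453): Cash=-180 Payables=-513 Receivables=950 Revenue=-257

Answer: -180 -513 950 -257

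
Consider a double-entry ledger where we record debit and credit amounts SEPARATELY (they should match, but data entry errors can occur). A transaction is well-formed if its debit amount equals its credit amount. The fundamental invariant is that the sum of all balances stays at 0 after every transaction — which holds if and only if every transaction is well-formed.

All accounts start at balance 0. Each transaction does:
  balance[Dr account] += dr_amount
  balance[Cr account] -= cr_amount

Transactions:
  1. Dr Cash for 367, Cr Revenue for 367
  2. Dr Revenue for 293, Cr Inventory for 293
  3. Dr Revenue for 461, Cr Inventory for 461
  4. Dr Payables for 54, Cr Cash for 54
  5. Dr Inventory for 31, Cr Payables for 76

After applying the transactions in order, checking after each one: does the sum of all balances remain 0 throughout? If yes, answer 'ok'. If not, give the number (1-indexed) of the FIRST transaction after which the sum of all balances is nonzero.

After txn 1: dr=367 cr=367 sum_balances=0
After txn 2: dr=293 cr=293 sum_balances=0
After txn 3: dr=461 cr=461 sum_balances=0
After txn 4: dr=54 cr=54 sum_balances=0
After txn 5: dr=31 cr=76 sum_balances=-45

Answer: 5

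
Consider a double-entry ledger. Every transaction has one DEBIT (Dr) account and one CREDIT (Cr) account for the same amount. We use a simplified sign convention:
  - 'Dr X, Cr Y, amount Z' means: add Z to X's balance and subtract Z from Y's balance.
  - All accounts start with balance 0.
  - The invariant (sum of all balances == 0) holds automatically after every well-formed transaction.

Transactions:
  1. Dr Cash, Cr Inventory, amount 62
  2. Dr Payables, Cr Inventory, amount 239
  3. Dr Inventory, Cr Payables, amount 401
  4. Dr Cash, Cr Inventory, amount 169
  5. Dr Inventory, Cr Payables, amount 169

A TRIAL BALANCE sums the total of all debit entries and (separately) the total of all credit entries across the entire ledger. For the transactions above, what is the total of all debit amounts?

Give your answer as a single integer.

Answer: 1040

Derivation:
Txn 1: debit+=62
Txn 2: debit+=239
Txn 3: debit+=401
Txn 4: debit+=169
Txn 5: debit+=169
Total debits = 1040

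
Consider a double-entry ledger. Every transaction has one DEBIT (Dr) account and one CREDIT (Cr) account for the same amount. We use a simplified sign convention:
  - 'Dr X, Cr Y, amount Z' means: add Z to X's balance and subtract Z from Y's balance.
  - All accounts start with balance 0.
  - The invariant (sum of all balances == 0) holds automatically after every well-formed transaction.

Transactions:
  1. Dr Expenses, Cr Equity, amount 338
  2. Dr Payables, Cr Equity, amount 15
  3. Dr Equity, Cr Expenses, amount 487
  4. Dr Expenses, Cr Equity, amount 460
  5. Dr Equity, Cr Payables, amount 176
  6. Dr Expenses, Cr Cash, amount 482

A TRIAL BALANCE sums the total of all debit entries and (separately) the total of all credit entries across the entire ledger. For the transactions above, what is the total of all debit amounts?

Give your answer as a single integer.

Answer: 1958

Derivation:
Txn 1: debit+=338
Txn 2: debit+=15
Txn 3: debit+=487
Txn 4: debit+=460
Txn 5: debit+=176
Txn 6: debit+=482
Total debits = 1958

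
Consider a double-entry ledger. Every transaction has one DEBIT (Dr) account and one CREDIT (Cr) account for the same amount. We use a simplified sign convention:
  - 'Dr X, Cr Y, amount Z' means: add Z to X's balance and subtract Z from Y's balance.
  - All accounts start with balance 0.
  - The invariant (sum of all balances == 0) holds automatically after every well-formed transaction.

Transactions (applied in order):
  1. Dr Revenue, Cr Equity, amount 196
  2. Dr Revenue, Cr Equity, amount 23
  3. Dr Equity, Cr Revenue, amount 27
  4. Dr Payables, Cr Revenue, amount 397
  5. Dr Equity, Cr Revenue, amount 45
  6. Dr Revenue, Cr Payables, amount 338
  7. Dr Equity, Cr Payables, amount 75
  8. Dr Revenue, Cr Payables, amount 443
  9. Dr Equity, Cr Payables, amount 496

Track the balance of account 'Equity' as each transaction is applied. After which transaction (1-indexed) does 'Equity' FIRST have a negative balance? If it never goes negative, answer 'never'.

Answer: 1

Derivation:
After txn 1: Equity=-196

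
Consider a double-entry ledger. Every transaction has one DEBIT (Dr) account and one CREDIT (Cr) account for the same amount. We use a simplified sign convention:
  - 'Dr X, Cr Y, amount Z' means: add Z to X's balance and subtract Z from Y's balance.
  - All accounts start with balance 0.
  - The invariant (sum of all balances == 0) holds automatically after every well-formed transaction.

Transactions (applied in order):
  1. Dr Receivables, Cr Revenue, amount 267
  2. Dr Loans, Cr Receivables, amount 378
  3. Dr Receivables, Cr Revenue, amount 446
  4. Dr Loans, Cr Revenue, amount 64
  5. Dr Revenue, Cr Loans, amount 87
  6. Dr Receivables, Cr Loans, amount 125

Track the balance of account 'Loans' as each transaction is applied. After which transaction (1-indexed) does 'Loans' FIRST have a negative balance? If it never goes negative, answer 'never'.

Answer: never

Derivation:
After txn 1: Loans=0
After txn 2: Loans=378
After txn 3: Loans=378
After txn 4: Loans=442
After txn 5: Loans=355
After txn 6: Loans=230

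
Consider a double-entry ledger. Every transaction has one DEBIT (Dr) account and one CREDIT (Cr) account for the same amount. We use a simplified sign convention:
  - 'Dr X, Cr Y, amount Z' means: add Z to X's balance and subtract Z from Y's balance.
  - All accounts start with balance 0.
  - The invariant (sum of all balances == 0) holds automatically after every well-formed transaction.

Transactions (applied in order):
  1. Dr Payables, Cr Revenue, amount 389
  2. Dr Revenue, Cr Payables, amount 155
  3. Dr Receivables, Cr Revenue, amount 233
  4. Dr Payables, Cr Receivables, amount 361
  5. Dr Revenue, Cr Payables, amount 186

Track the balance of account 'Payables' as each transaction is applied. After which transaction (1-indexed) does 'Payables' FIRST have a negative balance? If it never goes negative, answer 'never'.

After txn 1: Payables=389
After txn 2: Payables=234
After txn 3: Payables=234
After txn 4: Payables=595
After txn 5: Payables=409

Answer: never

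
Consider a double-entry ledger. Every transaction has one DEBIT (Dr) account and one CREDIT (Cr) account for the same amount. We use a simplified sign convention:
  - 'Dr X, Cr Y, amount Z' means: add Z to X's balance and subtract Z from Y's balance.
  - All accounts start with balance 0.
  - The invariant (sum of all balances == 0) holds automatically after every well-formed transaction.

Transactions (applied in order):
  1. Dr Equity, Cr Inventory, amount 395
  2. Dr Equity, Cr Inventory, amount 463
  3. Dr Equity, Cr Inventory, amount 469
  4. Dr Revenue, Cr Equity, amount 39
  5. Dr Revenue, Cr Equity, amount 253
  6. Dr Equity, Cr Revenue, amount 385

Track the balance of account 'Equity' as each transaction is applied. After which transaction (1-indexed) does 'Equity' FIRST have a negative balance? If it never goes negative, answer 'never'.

Answer: never

Derivation:
After txn 1: Equity=395
After txn 2: Equity=858
After txn 3: Equity=1327
After txn 4: Equity=1288
After txn 5: Equity=1035
After txn 6: Equity=1420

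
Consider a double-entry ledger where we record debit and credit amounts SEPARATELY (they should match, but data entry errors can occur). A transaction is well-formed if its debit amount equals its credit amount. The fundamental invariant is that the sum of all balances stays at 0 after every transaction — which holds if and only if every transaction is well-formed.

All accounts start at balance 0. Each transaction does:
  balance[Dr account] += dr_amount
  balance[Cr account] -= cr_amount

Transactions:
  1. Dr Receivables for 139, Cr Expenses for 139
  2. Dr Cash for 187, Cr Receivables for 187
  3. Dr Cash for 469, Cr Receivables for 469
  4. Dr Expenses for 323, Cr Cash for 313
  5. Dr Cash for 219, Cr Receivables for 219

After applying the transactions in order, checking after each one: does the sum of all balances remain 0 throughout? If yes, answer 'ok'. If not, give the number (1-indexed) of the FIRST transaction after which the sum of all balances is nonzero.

After txn 1: dr=139 cr=139 sum_balances=0
After txn 2: dr=187 cr=187 sum_balances=0
After txn 3: dr=469 cr=469 sum_balances=0
After txn 4: dr=323 cr=313 sum_balances=10
After txn 5: dr=219 cr=219 sum_balances=10

Answer: 4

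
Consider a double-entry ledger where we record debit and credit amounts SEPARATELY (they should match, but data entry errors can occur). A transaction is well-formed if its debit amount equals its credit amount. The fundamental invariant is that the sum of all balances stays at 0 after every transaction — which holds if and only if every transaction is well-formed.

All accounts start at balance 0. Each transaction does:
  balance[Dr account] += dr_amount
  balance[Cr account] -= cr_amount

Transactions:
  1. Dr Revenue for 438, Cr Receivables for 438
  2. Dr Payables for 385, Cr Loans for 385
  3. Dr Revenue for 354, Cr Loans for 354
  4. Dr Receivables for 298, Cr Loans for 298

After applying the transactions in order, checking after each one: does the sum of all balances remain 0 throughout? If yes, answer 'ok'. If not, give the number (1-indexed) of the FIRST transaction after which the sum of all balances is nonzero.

After txn 1: dr=438 cr=438 sum_balances=0
After txn 2: dr=385 cr=385 sum_balances=0
After txn 3: dr=354 cr=354 sum_balances=0
After txn 4: dr=298 cr=298 sum_balances=0

Answer: ok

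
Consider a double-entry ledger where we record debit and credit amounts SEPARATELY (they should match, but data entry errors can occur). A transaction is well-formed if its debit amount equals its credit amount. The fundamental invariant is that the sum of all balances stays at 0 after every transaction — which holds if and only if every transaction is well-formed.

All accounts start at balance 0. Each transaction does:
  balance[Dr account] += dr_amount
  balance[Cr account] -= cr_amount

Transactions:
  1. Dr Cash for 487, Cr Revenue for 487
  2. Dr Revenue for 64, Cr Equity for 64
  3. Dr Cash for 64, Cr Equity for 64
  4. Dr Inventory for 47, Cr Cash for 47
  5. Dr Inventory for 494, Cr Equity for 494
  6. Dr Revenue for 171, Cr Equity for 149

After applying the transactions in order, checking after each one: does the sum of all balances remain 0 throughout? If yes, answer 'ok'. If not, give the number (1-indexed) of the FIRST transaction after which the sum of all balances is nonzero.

After txn 1: dr=487 cr=487 sum_balances=0
After txn 2: dr=64 cr=64 sum_balances=0
After txn 3: dr=64 cr=64 sum_balances=0
After txn 4: dr=47 cr=47 sum_balances=0
After txn 5: dr=494 cr=494 sum_balances=0
After txn 6: dr=171 cr=149 sum_balances=22

Answer: 6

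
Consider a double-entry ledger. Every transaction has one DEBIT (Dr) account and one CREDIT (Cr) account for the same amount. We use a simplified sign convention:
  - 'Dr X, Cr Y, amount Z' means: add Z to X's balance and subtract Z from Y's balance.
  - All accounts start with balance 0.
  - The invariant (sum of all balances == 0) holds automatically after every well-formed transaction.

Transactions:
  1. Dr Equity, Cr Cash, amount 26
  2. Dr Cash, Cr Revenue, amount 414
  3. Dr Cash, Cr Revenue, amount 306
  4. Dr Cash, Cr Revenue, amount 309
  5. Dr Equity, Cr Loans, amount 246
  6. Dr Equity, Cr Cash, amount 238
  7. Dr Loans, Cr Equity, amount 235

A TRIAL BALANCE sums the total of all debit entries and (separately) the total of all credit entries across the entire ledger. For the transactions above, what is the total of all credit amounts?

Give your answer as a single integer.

Txn 1: credit+=26
Txn 2: credit+=414
Txn 3: credit+=306
Txn 4: credit+=309
Txn 5: credit+=246
Txn 6: credit+=238
Txn 7: credit+=235
Total credits = 1774

Answer: 1774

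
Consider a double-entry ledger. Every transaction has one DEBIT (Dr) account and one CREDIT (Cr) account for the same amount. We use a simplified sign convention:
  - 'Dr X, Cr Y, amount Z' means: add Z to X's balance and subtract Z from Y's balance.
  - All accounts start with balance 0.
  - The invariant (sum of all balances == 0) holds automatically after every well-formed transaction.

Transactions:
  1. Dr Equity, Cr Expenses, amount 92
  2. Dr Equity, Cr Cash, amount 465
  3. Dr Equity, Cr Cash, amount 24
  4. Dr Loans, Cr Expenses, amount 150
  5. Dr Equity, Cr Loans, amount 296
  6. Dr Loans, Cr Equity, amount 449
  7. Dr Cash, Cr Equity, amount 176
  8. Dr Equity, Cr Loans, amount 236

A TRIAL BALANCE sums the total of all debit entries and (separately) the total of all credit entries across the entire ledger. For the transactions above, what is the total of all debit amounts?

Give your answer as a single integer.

Answer: 1888

Derivation:
Txn 1: debit+=92
Txn 2: debit+=465
Txn 3: debit+=24
Txn 4: debit+=150
Txn 5: debit+=296
Txn 6: debit+=449
Txn 7: debit+=176
Txn 8: debit+=236
Total debits = 1888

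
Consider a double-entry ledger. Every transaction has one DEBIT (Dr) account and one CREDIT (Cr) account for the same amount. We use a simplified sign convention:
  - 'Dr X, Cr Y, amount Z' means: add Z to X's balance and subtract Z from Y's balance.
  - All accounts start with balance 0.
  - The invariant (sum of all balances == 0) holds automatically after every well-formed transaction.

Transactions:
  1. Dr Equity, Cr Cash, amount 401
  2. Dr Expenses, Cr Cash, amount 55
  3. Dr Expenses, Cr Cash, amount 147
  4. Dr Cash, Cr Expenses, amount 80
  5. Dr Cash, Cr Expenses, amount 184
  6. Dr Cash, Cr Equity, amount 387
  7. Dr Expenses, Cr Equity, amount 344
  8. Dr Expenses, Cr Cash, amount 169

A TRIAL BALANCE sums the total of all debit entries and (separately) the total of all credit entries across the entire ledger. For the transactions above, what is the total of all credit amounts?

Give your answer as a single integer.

Txn 1: credit+=401
Txn 2: credit+=55
Txn 3: credit+=147
Txn 4: credit+=80
Txn 5: credit+=184
Txn 6: credit+=387
Txn 7: credit+=344
Txn 8: credit+=169
Total credits = 1767

Answer: 1767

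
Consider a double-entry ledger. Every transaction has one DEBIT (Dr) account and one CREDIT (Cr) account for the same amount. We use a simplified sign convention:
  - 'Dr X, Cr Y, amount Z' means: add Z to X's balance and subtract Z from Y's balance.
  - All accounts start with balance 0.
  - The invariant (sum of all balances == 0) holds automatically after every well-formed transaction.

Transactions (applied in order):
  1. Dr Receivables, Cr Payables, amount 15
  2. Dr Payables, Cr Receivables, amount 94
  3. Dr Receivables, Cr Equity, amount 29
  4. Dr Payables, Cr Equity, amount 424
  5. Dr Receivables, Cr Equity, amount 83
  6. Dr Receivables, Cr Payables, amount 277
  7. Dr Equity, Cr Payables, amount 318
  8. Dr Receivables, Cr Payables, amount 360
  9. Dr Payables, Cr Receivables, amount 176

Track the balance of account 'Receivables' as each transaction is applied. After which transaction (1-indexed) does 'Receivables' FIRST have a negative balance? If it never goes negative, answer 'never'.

After txn 1: Receivables=15
After txn 2: Receivables=-79

Answer: 2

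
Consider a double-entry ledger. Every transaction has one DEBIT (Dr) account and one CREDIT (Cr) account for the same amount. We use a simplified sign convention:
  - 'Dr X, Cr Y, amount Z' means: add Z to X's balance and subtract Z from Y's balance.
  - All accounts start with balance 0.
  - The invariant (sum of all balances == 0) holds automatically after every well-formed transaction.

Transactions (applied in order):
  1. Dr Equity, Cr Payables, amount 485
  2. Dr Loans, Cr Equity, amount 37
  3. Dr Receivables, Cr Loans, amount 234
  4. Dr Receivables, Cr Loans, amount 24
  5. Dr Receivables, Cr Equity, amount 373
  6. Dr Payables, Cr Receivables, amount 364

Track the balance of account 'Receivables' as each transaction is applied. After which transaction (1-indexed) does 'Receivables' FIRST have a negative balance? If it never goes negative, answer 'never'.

Answer: never

Derivation:
After txn 1: Receivables=0
After txn 2: Receivables=0
After txn 3: Receivables=234
After txn 4: Receivables=258
After txn 5: Receivables=631
After txn 6: Receivables=267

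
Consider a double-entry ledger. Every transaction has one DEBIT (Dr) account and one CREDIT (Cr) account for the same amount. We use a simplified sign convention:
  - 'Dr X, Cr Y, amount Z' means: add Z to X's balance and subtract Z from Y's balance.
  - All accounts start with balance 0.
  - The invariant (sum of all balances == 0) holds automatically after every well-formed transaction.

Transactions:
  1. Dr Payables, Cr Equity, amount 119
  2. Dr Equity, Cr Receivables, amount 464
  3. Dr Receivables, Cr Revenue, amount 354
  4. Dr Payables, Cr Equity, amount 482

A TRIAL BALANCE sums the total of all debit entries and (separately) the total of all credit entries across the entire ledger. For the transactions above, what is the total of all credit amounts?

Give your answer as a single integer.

Txn 1: credit+=119
Txn 2: credit+=464
Txn 3: credit+=354
Txn 4: credit+=482
Total credits = 1419

Answer: 1419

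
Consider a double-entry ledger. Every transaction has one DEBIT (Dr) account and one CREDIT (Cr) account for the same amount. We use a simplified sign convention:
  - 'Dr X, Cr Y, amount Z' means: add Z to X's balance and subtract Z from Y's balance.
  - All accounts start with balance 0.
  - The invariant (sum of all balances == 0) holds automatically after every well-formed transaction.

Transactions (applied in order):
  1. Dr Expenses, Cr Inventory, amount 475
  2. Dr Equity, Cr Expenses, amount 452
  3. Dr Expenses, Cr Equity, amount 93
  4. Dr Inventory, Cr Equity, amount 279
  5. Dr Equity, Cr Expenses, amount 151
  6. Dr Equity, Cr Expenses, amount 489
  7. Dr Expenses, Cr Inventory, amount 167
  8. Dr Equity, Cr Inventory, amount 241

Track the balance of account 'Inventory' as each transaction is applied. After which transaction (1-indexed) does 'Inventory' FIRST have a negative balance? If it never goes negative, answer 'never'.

After txn 1: Inventory=-475

Answer: 1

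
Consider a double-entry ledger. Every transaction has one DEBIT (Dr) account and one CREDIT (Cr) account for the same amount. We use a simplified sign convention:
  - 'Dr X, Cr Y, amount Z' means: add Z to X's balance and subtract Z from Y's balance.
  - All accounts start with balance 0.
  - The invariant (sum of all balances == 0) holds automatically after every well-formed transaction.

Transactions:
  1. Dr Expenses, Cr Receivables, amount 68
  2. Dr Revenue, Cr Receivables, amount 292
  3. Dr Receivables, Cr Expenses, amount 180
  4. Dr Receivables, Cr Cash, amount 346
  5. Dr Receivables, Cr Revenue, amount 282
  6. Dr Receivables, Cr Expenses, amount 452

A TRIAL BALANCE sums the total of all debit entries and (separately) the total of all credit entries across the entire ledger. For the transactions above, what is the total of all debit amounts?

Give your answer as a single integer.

Answer: 1620

Derivation:
Txn 1: debit+=68
Txn 2: debit+=292
Txn 3: debit+=180
Txn 4: debit+=346
Txn 5: debit+=282
Txn 6: debit+=452
Total debits = 1620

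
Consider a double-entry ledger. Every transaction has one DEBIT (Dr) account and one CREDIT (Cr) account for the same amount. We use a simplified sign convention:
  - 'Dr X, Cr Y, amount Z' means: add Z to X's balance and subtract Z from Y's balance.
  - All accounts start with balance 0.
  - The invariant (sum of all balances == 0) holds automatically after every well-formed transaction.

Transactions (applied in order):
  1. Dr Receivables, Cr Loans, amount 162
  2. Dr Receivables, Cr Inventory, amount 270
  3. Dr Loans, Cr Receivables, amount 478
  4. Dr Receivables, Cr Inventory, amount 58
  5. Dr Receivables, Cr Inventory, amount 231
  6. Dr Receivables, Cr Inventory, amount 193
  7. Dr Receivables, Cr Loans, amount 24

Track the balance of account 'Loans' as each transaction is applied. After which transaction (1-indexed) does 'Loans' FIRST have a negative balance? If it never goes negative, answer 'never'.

After txn 1: Loans=-162

Answer: 1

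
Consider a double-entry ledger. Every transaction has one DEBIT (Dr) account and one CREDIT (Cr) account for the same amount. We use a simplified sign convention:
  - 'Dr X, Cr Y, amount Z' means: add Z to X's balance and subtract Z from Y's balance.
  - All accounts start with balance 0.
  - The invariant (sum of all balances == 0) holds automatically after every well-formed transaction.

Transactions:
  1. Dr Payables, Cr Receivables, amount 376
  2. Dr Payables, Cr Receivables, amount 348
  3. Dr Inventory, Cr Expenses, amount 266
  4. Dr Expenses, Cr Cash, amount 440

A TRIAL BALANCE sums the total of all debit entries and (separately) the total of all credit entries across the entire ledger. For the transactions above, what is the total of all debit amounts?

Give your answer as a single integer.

Txn 1: debit+=376
Txn 2: debit+=348
Txn 3: debit+=266
Txn 4: debit+=440
Total debits = 1430

Answer: 1430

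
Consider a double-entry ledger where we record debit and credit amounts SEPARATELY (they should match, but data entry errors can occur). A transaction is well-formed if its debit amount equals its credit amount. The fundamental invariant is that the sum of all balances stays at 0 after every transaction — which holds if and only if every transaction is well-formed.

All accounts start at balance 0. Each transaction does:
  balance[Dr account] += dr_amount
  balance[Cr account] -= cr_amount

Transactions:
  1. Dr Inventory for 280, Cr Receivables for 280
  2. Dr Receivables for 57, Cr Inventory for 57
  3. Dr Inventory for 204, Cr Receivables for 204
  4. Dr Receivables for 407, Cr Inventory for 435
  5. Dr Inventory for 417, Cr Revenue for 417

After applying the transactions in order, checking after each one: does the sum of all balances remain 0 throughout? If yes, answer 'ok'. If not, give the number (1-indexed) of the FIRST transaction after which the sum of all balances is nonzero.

After txn 1: dr=280 cr=280 sum_balances=0
After txn 2: dr=57 cr=57 sum_balances=0
After txn 3: dr=204 cr=204 sum_balances=0
After txn 4: dr=407 cr=435 sum_balances=-28
After txn 5: dr=417 cr=417 sum_balances=-28

Answer: 4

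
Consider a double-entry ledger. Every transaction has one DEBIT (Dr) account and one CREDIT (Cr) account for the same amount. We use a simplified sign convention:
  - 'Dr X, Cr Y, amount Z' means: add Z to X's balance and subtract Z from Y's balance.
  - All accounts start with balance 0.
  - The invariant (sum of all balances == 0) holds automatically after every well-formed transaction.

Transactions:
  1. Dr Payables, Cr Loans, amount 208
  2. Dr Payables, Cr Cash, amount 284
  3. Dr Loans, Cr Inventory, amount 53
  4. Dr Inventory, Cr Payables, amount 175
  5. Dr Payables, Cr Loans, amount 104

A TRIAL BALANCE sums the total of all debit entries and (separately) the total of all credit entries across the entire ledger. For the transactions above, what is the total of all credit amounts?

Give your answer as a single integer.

Answer: 824

Derivation:
Txn 1: credit+=208
Txn 2: credit+=284
Txn 3: credit+=53
Txn 4: credit+=175
Txn 5: credit+=104
Total credits = 824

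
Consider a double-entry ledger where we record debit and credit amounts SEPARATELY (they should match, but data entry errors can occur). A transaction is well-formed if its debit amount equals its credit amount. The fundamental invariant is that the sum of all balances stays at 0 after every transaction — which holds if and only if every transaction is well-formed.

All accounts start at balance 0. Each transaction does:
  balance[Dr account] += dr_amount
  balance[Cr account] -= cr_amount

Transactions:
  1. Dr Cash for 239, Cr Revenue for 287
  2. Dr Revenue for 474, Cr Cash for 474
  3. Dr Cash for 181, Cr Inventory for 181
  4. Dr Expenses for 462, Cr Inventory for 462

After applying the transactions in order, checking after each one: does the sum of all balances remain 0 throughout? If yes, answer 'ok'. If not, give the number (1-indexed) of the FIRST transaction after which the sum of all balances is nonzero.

After txn 1: dr=239 cr=287 sum_balances=-48
After txn 2: dr=474 cr=474 sum_balances=-48
After txn 3: dr=181 cr=181 sum_balances=-48
After txn 4: dr=462 cr=462 sum_balances=-48

Answer: 1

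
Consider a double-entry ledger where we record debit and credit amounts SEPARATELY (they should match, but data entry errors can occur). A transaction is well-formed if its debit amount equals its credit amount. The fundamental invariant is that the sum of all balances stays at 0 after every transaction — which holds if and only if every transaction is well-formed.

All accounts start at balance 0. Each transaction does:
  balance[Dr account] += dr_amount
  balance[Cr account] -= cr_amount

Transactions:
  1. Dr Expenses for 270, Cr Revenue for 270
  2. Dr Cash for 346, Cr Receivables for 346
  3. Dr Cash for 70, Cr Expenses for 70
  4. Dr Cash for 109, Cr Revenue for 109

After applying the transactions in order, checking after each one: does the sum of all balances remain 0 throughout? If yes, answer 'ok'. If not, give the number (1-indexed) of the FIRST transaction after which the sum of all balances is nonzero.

After txn 1: dr=270 cr=270 sum_balances=0
After txn 2: dr=346 cr=346 sum_balances=0
After txn 3: dr=70 cr=70 sum_balances=0
After txn 4: dr=109 cr=109 sum_balances=0

Answer: ok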